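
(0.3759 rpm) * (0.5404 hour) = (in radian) 76.58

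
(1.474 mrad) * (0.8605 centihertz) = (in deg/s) 0.0007267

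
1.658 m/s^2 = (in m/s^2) 1.658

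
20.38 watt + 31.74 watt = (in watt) 52.12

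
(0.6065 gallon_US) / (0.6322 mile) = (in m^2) 2.257e-06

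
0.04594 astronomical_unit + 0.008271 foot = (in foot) 2.255e+10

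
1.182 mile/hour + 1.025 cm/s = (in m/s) 0.5387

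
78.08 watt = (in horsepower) 0.1047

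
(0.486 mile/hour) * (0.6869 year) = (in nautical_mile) 2541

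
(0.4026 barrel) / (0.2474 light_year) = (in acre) 6.758e-21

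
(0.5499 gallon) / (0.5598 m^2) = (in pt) 10.54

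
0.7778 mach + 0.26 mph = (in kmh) 953.8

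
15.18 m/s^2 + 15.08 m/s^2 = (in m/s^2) 30.26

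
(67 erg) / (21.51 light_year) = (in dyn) 3.292e-18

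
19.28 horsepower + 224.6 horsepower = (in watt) 1.819e+05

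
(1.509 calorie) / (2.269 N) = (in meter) 2.783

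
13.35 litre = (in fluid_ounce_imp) 469.9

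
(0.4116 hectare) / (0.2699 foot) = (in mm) 5.003e+07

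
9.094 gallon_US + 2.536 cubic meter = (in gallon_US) 679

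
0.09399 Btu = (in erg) 9.916e+08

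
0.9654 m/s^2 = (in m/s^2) 0.9654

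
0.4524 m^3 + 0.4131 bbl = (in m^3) 0.5181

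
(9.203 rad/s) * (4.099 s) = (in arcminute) 1.297e+05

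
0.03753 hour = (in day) 0.001564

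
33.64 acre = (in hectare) 13.61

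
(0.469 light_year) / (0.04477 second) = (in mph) 2.217e+17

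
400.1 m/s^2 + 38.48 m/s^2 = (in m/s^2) 438.6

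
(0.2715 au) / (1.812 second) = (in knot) 4.357e+10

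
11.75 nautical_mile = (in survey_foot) 7.139e+04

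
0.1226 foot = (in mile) 2.322e-05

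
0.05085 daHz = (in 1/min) 30.51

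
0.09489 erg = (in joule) 9.489e-09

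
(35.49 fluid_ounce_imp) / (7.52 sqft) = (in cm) 0.1443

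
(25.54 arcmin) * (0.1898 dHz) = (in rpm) 0.001347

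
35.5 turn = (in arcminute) 7.668e+05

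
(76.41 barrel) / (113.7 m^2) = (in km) 0.0001068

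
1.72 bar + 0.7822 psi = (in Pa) 1.774e+05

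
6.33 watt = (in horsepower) 0.008489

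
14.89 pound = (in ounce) 238.2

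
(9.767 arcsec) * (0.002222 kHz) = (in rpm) 0.001005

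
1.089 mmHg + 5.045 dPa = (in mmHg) 1.093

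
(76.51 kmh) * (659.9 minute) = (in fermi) 8.415e+20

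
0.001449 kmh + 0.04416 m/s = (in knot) 0.08662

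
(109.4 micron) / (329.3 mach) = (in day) 1.129e-14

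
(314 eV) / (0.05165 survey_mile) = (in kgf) 6.172e-20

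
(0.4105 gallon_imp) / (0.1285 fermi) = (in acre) 3.589e+09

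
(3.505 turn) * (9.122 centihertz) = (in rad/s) 2.009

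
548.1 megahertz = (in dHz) 5.481e+09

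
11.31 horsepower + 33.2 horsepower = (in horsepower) 44.51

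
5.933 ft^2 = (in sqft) 5.933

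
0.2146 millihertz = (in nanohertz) 2.146e+05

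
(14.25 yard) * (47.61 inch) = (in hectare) 0.001576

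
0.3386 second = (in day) 3.919e-06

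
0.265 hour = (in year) 3.025e-05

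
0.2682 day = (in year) 0.0007348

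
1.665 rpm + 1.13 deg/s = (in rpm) 1.853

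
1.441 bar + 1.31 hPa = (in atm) 1.423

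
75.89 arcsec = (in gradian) 0.02342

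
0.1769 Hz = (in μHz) 1.769e+05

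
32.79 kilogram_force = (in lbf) 72.29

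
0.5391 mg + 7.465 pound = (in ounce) 119.4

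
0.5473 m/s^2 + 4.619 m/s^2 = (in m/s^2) 5.166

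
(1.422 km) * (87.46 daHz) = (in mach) 3653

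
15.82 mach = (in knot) 1.047e+04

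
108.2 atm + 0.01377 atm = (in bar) 109.6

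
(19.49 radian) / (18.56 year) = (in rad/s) 3.33e-08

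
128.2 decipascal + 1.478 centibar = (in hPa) 14.91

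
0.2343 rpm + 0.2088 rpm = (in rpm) 0.4431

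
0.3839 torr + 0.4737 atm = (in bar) 0.4805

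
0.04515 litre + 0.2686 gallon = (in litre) 1.062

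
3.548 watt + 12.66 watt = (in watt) 16.21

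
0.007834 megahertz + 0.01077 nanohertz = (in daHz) 783.4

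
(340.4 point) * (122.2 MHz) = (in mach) 4.31e+04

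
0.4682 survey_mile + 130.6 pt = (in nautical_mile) 0.4069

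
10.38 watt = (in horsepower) 0.01392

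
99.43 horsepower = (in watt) 7.414e+04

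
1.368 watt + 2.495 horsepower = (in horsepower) 2.497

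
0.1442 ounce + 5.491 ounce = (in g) 159.8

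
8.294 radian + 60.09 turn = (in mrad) 3.859e+05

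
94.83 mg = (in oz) 0.003345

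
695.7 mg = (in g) 0.6957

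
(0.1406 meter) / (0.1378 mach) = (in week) 4.955e-09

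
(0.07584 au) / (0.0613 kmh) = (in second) 6.663e+11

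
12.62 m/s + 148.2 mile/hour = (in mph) 176.4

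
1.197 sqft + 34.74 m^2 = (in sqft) 375.1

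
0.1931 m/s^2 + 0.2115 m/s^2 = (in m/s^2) 0.4046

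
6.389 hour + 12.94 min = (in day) 0.2752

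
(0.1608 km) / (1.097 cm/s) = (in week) 0.02424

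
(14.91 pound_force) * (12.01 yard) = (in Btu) 0.6903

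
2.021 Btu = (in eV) 1.331e+22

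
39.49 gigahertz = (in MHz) 3.949e+04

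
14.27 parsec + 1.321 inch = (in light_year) 46.54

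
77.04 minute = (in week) 0.007643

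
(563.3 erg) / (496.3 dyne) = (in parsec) 3.678e-19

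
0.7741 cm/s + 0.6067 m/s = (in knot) 1.194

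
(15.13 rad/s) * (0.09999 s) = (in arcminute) 5201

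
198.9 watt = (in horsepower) 0.2667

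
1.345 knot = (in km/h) 2.491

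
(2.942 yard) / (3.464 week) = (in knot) 2.496e-06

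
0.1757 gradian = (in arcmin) 9.488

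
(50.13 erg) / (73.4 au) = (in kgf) 4.655e-20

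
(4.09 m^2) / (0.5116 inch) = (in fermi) 3.147e+17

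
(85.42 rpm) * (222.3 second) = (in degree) 1.139e+05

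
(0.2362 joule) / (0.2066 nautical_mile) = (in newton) 0.0006173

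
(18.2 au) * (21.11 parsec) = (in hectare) 1.774e+26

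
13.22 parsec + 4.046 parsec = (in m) 5.328e+17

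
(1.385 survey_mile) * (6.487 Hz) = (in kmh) 5.205e+04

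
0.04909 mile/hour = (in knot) 0.04266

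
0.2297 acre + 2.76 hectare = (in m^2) 2.853e+04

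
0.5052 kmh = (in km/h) 0.5052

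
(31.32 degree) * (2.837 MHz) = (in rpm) 1.481e+07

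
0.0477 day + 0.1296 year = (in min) 6.819e+04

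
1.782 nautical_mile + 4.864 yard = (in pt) 9.368e+06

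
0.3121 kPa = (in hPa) 3.121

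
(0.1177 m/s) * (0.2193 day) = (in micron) 2.23e+09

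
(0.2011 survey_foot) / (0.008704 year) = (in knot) 4.341e-07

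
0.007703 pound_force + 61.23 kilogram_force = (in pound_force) 135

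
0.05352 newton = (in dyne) 5352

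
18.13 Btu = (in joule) 1.913e+04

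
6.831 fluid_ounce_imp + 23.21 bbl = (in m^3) 3.69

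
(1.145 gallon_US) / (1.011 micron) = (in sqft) 4.615e+04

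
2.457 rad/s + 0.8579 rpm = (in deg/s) 145.9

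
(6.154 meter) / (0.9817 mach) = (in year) 5.838e-10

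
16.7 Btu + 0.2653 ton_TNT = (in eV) 6.928e+27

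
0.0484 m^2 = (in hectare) 4.84e-06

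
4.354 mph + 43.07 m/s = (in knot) 87.5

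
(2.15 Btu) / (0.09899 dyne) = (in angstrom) 2.292e+19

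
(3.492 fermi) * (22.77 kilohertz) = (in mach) 2.335e-13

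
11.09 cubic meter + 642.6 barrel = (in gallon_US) 2.992e+04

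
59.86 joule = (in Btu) 0.05674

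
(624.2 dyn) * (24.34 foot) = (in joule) 0.04631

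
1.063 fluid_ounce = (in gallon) 0.008305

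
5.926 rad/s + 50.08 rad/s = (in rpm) 534.8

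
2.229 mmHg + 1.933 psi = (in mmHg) 102.2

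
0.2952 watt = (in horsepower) 0.0003959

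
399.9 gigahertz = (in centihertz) 3.999e+13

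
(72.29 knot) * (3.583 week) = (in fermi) 8.059e+22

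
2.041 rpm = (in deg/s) 12.25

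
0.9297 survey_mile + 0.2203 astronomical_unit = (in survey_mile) 2.048e+07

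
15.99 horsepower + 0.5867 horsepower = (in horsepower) 16.58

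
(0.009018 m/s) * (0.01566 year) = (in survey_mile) 2.767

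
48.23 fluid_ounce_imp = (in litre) 1.37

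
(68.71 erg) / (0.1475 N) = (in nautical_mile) 2.515e-08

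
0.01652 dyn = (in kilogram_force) 1.685e-08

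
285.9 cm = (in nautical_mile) 0.001544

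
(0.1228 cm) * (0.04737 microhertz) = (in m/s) 5.817e-11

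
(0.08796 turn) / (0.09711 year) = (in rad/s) 1.805e-07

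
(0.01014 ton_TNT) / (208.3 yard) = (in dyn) 2.227e+10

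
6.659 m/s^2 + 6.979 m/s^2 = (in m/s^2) 13.64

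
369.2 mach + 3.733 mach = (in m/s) 1.27e+05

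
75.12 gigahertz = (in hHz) 7.512e+08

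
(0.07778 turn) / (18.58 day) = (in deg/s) 1.744e-05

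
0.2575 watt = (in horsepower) 0.0003453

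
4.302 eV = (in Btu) 6.533e-22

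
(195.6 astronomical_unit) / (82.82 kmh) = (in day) 1.472e+07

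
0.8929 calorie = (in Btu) 0.003541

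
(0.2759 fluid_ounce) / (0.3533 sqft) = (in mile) 1.545e-07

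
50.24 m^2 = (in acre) 0.01241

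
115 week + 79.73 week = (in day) 1363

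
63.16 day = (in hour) 1516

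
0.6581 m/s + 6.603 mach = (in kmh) 8096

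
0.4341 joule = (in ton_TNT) 1.038e-10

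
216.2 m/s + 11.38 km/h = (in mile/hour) 490.7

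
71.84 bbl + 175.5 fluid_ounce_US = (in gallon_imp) 2514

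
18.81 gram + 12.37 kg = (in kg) 12.39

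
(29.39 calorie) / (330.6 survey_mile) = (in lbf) 5.196e-05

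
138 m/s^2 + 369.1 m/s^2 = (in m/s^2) 507.1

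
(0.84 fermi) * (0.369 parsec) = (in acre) 0.002363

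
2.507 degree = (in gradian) 2.786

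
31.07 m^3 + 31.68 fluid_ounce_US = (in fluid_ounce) 1.051e+06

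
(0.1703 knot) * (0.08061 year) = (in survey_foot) 7.307e+05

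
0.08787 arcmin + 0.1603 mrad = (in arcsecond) 38.34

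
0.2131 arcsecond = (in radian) 1.033e-06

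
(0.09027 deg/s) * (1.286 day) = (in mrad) 1.751e+05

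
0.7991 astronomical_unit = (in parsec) 3.874e-06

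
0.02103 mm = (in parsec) 6.815e-22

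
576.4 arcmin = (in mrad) 167.7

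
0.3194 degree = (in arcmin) 19.16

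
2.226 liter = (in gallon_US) 0.588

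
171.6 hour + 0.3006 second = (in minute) 1.03e+04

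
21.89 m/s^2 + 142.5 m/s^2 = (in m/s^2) 164.4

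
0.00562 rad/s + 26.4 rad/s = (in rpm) 252.2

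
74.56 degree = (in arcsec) 2.684e+05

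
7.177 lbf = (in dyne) 3.192e+06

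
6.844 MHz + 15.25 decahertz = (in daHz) 6.844e+05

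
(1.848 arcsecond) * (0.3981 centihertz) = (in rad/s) 3.567e-08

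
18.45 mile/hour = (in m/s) 8.248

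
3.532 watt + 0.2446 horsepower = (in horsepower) 0.2493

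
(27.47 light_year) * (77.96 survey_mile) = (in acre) 8.057e+18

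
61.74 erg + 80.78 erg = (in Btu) 1.351e-08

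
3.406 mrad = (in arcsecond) 702.5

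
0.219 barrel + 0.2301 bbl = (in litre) 71.4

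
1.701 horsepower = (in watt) 1268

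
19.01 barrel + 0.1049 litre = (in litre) 3022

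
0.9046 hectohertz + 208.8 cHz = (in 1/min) 5553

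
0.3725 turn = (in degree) 134.1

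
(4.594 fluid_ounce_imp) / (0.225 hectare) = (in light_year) 6.132e-24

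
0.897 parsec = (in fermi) 2.768e+31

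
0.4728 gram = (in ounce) 0.01668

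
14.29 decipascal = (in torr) 0.01072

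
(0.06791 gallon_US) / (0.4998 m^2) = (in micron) 514.3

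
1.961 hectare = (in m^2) 1.961e+04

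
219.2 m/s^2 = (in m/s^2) 219.2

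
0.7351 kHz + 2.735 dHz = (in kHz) 0.7354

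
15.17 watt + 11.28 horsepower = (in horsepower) 11.3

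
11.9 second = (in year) 3.773e-07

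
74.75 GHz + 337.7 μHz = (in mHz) 7.475e+13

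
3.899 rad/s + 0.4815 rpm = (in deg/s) 226.3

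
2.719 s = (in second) 2.719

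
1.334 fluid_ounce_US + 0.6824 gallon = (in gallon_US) 0.6928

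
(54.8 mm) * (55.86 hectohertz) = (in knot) 595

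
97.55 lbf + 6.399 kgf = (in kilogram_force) 50.65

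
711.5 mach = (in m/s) 2.423e+05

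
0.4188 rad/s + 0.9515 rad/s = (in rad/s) 1.37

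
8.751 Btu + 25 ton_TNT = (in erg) 1.046e+18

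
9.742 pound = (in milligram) 4.419e+06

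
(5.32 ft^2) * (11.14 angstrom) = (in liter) 5.506e-07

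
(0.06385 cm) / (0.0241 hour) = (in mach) 2.161e-08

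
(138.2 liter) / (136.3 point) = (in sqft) 30.94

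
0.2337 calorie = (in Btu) 0.0009268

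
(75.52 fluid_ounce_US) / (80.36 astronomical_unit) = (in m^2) 1.858e-16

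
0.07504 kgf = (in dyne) 7.359e+04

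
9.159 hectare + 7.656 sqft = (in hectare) 9.159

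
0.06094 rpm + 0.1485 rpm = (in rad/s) 0.02193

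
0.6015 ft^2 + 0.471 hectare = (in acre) 1.164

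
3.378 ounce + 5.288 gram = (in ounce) 3.565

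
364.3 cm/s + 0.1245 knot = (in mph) 8.292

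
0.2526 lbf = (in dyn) 1.124e+05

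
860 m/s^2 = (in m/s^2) 860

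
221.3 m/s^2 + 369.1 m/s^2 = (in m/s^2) 590.4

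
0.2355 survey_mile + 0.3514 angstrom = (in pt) 1.074e+06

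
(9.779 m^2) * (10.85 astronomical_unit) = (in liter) 1.587e+16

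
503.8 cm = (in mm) 5038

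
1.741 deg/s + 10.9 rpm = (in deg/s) 67.14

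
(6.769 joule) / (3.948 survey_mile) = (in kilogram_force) 0.0001086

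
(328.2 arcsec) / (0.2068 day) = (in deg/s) 5.102e-06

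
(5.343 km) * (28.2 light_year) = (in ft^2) 1.534e+22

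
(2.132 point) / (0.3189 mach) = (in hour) 1.924e-09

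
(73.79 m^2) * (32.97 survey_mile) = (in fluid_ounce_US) 1.324e+11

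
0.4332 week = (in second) 2.62e+05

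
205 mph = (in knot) 178.1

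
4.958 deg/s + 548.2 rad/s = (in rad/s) 548.3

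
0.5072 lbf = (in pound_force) 0.5072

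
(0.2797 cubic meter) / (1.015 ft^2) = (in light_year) 3.135e-16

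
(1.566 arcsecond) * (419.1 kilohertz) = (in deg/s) 182.3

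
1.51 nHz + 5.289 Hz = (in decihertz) 52.89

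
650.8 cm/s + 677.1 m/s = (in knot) 1329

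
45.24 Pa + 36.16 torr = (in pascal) 4866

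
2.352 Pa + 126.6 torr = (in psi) 2.448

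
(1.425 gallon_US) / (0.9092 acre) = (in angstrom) 1.466e+04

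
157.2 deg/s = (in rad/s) 2.744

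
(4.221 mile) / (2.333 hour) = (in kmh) 2.912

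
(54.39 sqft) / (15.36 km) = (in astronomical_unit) 2.199e-15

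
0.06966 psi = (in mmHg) 3.602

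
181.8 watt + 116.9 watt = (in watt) 298.7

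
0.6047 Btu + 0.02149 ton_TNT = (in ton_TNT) 0.02149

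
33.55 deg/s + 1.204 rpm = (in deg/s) 40.77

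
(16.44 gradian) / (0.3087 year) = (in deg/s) 1.52e-06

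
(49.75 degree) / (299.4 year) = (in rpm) 8.782e-10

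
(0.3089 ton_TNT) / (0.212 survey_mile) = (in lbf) 8.516e+05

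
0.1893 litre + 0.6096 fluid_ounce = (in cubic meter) 0.0002073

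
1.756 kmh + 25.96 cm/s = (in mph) 1.672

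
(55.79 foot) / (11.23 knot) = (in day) 3.407e-05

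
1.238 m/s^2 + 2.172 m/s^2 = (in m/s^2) 3.41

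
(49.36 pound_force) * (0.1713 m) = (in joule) 37.61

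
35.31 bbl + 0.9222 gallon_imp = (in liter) 5618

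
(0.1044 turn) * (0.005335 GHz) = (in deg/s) 2.005e+08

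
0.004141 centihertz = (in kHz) 4.141e-08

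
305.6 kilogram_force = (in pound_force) 673.7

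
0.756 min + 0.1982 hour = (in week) 0.001255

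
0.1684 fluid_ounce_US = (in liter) 0.00498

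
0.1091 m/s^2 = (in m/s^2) 0.1091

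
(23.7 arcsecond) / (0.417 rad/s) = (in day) 3.189e-09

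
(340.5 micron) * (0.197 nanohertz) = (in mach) 1.97e-16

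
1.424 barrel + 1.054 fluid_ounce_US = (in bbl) 1.424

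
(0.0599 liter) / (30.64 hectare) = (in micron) 0.0001955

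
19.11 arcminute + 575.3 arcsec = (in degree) 0.4783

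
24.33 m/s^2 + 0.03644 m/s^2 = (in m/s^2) 24.37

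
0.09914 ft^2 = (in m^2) 0.00921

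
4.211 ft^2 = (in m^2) 0.3912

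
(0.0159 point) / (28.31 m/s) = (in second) 1.981e-07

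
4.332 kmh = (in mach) 0.003534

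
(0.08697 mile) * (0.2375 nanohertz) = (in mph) 7.436e-08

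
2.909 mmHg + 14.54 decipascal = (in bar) 0.003893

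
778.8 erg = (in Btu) 7.382e-08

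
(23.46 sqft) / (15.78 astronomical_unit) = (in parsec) 2.992e-29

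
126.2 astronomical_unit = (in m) 1.888e+13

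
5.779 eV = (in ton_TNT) 2.213e-28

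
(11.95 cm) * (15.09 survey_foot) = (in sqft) 5.916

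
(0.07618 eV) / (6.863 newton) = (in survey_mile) 1.105e-24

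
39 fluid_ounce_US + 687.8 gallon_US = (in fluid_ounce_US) 8.808e+04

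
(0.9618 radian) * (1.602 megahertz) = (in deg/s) 8.828e+07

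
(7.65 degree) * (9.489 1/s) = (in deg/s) 72.59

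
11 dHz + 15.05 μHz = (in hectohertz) 0.011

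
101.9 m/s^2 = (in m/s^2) 101.9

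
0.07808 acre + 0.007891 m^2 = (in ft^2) 3401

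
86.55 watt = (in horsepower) 0.1161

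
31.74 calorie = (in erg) 1.328e+09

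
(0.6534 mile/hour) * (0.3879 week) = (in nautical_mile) 37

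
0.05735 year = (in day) 20.93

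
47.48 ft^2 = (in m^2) 4.411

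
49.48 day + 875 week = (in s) 5.335e+08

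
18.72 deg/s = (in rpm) 3.12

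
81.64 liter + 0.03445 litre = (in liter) 81.67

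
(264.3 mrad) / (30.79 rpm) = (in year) 2.599e-09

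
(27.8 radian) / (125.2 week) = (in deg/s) 2.104e-05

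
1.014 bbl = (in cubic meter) 0.1612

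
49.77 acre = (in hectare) 20.14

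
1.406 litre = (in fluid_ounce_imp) 49.48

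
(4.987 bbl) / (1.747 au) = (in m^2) 3.034e-12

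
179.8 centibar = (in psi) 26.08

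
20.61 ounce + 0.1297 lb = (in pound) 1.418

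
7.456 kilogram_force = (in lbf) 16.44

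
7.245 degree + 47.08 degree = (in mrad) 948.2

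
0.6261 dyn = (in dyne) 0.6261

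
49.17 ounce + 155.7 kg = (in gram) 1.571e+05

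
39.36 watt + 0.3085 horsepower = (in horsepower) 0.3613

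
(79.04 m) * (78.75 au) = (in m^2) 9.312e+14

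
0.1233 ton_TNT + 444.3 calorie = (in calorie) 1.233e+08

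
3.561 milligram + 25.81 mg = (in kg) 2.937e-05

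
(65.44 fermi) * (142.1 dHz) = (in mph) 2.08e-12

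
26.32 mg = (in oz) 0.0009284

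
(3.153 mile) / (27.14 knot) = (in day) 0.004206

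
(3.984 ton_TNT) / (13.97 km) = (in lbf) 2.682e+05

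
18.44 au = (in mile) 1.714e+09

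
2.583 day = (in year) 0.007077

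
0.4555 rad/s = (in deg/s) 26.1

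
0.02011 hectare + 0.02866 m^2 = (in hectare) 0.02011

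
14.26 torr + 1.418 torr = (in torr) 15.68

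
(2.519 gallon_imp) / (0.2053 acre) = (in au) 9.214e-17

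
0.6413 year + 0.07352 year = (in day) 260.9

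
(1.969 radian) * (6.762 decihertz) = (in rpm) 12.71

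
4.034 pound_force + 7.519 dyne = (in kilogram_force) 1.83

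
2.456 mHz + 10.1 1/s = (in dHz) 101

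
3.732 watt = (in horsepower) 0.005005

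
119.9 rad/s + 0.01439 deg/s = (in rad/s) 119.9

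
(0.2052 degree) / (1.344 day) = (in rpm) 2.945e-07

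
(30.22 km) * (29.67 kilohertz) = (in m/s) 8.966e+08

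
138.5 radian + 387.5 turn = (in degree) 1.474e+05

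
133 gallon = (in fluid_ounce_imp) 1.772e+04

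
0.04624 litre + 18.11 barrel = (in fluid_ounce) 9.736e+04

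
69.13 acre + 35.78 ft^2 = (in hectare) 27.98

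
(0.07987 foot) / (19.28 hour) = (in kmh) 1.263e-06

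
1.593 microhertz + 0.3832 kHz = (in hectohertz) 3.832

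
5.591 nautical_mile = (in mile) 6.434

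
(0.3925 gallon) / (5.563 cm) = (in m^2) 0.02671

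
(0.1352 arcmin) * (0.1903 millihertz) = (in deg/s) 4.288e-07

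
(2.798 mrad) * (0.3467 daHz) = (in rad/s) 0.009701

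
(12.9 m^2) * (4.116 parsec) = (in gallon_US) 4.328e+20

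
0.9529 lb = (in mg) 4.322e+05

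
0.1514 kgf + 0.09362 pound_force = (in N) 1.901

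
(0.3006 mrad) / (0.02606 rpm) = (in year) 3.493e-09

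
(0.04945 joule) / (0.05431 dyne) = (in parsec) 2.951e-12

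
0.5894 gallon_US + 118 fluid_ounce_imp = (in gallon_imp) 1.228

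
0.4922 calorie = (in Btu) 0.001952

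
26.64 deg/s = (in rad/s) 0.465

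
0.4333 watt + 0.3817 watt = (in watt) 0.815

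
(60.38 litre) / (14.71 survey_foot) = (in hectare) 1.347e-06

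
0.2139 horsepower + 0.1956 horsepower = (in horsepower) 0.4095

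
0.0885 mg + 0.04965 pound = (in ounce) 0.7944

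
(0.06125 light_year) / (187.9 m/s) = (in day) 3.569e+07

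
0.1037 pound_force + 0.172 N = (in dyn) 6.333e+04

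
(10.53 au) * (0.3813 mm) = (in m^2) 6.006e+08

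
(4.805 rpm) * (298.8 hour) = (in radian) 5.413e+05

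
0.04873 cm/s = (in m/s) 0.0004873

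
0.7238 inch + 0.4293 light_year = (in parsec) 0.1316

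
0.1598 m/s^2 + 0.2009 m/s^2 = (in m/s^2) 0.3607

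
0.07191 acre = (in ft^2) 3132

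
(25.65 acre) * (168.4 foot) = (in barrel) 3.351e+07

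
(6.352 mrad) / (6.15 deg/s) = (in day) 6.849e-07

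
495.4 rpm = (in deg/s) 2972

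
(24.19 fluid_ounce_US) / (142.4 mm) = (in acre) 1.241e-06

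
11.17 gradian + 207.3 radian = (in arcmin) 7.132e+05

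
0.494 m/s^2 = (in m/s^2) 0.494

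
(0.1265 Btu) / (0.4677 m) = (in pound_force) 64.15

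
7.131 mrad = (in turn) 0.001135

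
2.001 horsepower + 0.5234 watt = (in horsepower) 2.002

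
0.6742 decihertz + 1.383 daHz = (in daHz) 1.39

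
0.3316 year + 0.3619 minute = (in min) 1.743e+05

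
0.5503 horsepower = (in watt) 410.4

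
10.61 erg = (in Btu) 1.006e-09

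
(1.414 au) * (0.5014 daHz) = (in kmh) 3.818e+12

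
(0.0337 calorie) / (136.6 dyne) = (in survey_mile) 0.06414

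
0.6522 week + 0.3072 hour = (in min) 6593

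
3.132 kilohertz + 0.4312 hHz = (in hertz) 3175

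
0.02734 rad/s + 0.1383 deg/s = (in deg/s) 1.705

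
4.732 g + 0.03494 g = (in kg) 0.004767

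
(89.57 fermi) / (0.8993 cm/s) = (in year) 3.158e-19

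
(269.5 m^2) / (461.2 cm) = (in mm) 5.843e+04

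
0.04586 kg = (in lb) 0.1011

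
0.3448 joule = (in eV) 2.152e+18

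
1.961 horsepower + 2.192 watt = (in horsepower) 1.964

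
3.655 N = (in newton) 3.655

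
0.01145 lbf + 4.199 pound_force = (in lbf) 4.21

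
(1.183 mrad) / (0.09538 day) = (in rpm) 1.371e-06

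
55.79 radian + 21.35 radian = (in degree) 4420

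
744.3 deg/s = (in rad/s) 12.99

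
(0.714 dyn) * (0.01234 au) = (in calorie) 3150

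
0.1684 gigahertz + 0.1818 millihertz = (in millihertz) 1.684e+11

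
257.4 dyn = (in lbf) 0.0005787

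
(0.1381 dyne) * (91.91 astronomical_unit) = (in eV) 1.185e+26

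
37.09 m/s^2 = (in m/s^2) 37.09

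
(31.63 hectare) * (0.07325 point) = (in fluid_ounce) 2.764e+05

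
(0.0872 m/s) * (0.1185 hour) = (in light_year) 3.932e-15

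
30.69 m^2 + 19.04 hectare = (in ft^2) 2.05e+06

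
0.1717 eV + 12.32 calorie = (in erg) 5.155e+08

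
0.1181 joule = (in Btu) 0.0001119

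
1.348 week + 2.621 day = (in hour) 289.4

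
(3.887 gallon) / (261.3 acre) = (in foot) 4.565e-08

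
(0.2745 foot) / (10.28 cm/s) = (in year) 2.581e-08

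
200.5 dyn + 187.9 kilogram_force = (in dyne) 1.843e+08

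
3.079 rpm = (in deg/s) 18.47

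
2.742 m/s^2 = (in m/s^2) 2.742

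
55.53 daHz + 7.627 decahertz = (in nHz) 6.316e+11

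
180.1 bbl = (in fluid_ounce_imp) 1.008e+06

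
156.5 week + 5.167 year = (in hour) 7.155e+04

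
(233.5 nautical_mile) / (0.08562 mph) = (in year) 0.3583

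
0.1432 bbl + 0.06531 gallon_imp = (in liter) 23.06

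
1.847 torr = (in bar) 0.002462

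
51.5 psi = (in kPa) 355.1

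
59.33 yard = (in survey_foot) 178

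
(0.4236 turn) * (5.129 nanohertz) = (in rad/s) 1.365e-08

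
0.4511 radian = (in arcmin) 1551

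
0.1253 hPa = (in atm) 0.0001237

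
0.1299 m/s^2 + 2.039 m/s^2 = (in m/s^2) 2.169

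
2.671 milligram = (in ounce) 9.422e-05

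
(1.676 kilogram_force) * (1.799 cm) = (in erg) 2.957e+06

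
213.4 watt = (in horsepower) 0.2862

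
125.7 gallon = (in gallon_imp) 104.7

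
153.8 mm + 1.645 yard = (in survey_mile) 0.00103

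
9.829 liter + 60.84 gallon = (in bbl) 1.51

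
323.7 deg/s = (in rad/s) 5.65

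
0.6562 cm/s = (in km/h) 0.02362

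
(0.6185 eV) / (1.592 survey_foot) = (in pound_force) 4.591e-20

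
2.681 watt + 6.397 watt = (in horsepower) 0.01217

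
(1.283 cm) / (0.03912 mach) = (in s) 0.0009632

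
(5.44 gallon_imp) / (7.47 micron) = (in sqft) 3.564e+04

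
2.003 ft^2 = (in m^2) 0.1861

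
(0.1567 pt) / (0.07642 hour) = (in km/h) 7.234e-07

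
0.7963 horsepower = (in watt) 593.8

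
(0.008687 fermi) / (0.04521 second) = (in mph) 4.298e-16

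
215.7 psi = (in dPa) 1.487e+07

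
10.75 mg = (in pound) 2.37e-05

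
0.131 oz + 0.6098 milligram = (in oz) 0.131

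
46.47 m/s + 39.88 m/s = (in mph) 193.2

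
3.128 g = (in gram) 3.128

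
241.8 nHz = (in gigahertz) 2.418e-16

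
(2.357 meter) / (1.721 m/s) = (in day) 1.585e-05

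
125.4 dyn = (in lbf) 0.0002819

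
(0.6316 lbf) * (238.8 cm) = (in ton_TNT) 1.604e-09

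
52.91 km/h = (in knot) 28.57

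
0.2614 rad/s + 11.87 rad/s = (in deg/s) 695.1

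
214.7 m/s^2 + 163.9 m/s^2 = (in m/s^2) 378.6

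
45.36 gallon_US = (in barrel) 1.08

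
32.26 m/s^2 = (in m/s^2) 32.26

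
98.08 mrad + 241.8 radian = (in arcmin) 8.316e+05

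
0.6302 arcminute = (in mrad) 0.1833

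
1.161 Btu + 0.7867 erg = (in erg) 1.225e+10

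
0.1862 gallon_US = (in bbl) 0.004433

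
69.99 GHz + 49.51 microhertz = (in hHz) 6.999e+08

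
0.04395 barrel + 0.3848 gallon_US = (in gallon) 2.231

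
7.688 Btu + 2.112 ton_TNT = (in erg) 8.837e+16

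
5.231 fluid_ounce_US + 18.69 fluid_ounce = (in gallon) 0.1869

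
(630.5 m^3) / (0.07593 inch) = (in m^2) 3.269e+05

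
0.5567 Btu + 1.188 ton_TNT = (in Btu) 4.711e+06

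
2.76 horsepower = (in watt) 2058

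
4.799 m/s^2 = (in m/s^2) 4.799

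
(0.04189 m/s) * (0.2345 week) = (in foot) 1.949e+04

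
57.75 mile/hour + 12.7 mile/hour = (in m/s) 31.49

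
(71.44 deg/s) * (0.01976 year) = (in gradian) 4.946e+07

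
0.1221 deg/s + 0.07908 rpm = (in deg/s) 0.5966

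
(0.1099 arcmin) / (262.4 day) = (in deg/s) 8.079e-11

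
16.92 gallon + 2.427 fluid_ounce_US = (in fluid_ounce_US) 2168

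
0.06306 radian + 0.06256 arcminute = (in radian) 0.06308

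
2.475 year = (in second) 7.805e+07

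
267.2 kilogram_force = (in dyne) 2.62e+08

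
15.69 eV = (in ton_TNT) 6.008e-28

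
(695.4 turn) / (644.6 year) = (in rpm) 2.053e-06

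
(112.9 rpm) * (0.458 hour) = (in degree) 1.117e+06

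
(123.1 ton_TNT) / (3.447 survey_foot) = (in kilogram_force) 4.999e+10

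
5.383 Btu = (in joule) 5679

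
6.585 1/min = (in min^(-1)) 6.585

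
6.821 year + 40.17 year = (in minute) 2.47e+07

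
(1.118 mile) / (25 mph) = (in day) 0.001863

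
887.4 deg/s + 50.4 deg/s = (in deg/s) 937.8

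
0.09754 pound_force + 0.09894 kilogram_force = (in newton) 1.404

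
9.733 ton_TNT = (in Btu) 3.86e+07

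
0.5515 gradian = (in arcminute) 29.78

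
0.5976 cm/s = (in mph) 0.01337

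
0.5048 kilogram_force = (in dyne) 4.95e+05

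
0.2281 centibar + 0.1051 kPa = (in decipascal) 3332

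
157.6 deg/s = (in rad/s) 2.751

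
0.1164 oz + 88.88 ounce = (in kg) 2.523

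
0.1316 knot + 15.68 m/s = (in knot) 30.61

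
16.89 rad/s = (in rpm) 161.3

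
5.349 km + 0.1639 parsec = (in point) 1.434e+19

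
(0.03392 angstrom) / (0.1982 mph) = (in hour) 1.063e-14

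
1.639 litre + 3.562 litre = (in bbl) 0.03271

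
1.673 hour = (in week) 0.009958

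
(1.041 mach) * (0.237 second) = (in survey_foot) 275.6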